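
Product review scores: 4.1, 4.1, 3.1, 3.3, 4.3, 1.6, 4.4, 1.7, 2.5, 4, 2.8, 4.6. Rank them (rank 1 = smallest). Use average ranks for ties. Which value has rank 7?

Sorted (ascending): 1.6, 1.7, 2.5, 2.8, 3.1, 3.3, 4, 4.1, 4.1, 4.3, 4.4, 4.6
The 2 values of 4.1 occupy positions 8–9 → average rank (8+9)/2 = 8.5.
Rank 7 → value 4.

4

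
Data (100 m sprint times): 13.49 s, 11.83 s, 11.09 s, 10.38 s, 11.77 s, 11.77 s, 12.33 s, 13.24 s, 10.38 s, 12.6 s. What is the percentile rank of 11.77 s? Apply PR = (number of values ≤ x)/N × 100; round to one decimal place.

50.0

N = 10.
Strictly below 11.77: 3. Equal to 11.77: 2.
PR = 5/10 × 100 = 50.0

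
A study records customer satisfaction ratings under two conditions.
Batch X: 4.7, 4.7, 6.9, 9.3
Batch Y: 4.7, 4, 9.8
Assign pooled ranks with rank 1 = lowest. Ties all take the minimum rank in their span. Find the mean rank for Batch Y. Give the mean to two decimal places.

Sorted (ascending): 4, 4.7, 4.7, 4.7, 6.9, 9.3, 9.8
The 3 values of 4.7 occupy positions 2–4 → each gets rank 2.
Batch Y values → pooled ranks: 4.7→2, 4→1, 9.8→7
Mean rank = (2 + 1 + 7) / 3 = 3.33

3.33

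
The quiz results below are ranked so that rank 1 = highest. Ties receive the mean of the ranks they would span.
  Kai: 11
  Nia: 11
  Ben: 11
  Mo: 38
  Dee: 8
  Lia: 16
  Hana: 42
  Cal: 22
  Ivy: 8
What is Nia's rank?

Sorted (descending): 42, 38, 22, 16, 11, 11, 11, 8, 8
The 3 values of 11 occupy positions 5–7 → average rank 6.
The 2 values of 8 occupy positions 8–9 → average rank (8+9)/2 = 8.5.
Nia has value 11 → rank 6.

6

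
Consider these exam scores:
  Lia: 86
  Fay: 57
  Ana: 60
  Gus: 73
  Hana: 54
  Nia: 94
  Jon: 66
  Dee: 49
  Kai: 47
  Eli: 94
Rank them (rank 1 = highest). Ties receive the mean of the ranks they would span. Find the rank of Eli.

Sorted (descending): 94, 94, 86, 73, 66, 60, 57, 54, 49, 47
The 2 values of 94 occupy positions 1–2 → average rank (1+2)/2 = 1.5.
Eli has value 94 → rank 1.5.

1.5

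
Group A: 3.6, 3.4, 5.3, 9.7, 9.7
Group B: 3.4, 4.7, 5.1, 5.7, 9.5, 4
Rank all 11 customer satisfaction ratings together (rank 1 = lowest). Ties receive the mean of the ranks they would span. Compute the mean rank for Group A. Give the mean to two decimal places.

Sorted (ascending): 3.4, 3.4, 3.6, 4, 4.7, 5.1, 5.3, 5.7, 9.5, 9.7, 9.7
The 2 values of 3.4 occupy positions 1–2 → average rank (1+2)/2 = 1.5.
The 2 values of 9.7 occupy positions 10–11 → average rank (10+11)/2 = 10.5.
Group A values → pooled ranks: 3.6→3, 3.4→1.5, 5.3→7, 9.7→10.5, 9.7→10.5
Mean rank = (3 + 1.5 + 7 + 10.5 + 10.5) / 5 = 6.50

6.50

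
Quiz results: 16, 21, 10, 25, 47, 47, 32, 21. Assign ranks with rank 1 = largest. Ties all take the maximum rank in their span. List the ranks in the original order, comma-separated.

Sorted (descending): 47, 47, 32, 25, 21, 21, 16, 10
The 2 values of 47 occupy positions 1–2 → each gets rank 2.
The 2 values of 21 occupy positions 5–6 → each gets rank 6.

7, 6, 8, 4, 2, 2, 3, 6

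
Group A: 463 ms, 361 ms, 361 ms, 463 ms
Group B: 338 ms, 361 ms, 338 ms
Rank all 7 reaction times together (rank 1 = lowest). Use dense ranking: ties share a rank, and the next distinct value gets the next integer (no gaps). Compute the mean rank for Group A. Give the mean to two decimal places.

2.50

Sorted (ascending): 338, 338, 361, 361, 361, 463, 463
The 2 values of 338 share dense rank 1.
The 3 values of 361 share dense rank 2.
The 2 values of 463 share dense rank 3.
Group A values → pooled ranks: 463→3, 361→2, 361→2, 463→3
Mean rank = (3 + 2 + 2 + 3) / 4 = 2.50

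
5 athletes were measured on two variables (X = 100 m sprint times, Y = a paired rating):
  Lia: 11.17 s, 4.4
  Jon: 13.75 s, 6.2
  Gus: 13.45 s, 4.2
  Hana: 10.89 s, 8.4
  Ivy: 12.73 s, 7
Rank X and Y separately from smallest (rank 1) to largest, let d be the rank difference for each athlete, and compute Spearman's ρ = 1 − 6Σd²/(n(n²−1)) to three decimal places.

-0.500

Ranks of variable 1: 2, 5, 4, 1, 3
Ranks of variable 2: 2, 3, 1, 5, 4
d = r₁ − r₂: 0, 2, 3, -4, -1
d²: 0, 4, 9, 16, 1; Σd² = 30
ρ = 1 − 6·30/(5·24) = 1 − 180/120 = -0.500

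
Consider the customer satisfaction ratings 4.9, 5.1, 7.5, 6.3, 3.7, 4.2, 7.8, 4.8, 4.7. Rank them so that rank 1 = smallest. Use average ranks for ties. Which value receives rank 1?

Sorted (ascending): 3.7, 4.2, 4.7, 4.8, 4.9, 5.1, 6.3, 7.5, 7.8
No ties — each value takes its position as its rank.
Rank 1 → value 3.7.

3.7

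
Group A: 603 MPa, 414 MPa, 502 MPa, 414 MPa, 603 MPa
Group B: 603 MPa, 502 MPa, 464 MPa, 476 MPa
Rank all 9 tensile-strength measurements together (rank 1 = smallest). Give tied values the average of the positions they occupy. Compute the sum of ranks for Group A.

Sorted (ascending): 414, 414, 464, 476, 502, 502, 603, 603, 603
The 2 values of 414 occupy positions 1–2 → average rank (1+2)/2 = 1.5.
The 2 values of 502 occupy positions 5–6 → average rank (5+6)/2 = 5.5.
The 3 values of 603 occupy positions 7–9 → average rank 8.
Group A values → pooled ranks: 603→8, 414→1.5, 502→5.5, 414→1.5, 603→8
Rank sum = 8 + 1.5 + 5.5 + 1.5 + 8 = 24.5

24.5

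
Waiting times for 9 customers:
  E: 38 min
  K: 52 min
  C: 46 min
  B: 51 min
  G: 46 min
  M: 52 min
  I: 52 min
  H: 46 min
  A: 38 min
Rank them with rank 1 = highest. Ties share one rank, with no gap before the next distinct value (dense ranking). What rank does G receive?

3

Sorted (descending): 52, 52, 52, 51, 46, 46, 46, 38, 38
The 3 values of 52 share dense rank 1.
The 3 values of 46 share dense rank 3.
The 2 values of 38 share dense rank 4.
Remaining distinct values take the next consecutive integers.
G has value 46 min → rank 3.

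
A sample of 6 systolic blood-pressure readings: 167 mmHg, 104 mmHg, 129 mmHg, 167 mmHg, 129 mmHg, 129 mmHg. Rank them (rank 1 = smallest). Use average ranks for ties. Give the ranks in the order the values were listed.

5.5, 1, 3, 5.5, 3, 3

Sorted (ascending): 104, 129, 129, 129, 167, 167
The 3 values of 129 occupy positions 2–4 → average rank 3.
The 2 values of 167 occupy positions 5–6 → average rank (5+6)/2 = 5.5.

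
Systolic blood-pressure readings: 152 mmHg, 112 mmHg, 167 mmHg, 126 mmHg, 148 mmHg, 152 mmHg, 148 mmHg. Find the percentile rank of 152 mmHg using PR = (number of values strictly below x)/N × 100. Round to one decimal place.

N = 7.
Strictly below 152: 4. Equal to 152: 2.
PR = 4/7 × 100 = 57.1

57.1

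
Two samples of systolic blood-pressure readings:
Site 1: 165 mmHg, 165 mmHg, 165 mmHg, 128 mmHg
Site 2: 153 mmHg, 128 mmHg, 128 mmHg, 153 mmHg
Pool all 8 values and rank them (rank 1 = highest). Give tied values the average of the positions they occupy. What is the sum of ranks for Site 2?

23

Sorted (descending): 165, 165, 165, 153, 153, 128, 128, 128
The 3 values of 165 occupy positions 1–3 → average rank 2.
The 2 values of 153 occupy positions 4–5 → average rank (4+5)/2 = 4.5.
The 3 values of 128 occupy positions 6–8 → average rank 7.
Site 2 values → pooled ranks: 153→4.5, 128→7, 128→7, 153→4.5
Rank sum = 4.5 + 7 + 7 + 4.5 = 23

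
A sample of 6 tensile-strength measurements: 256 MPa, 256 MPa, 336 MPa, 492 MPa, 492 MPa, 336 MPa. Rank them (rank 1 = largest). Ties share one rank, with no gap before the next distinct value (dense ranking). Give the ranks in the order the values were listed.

3, 3, 2, 1, 1, 2

Sorted (descending): 492, 492, 336, 336, 256, 256
The 2 values of 492 share dense rank 1.
The 2 values of 336 share dense rank 2.
The 2 values of 256 share dense rank 3.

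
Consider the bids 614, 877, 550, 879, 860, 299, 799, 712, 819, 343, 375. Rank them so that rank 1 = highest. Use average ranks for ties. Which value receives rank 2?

Sorted (descending): 879, 877, 860, 819, 799, 712, 614, 550, 375, 343, 299
No ties — each value takes its position as its rank.
Rank 2 → value 877.

877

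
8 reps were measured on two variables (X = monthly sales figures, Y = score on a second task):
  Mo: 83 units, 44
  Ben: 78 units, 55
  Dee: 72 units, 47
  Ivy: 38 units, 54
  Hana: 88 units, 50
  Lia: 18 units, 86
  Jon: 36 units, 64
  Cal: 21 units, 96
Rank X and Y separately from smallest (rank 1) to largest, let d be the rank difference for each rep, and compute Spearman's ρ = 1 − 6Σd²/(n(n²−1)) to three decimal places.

-0.810

Ranks of variable 1: 7, 6, 5, 4, 8, 1, 3, 2
Ranks of variable 2: 1, 5, 2, 4, 3, 7, 6, 8
d = r₁ − r₂: 6, 1, 3, 0, 5, -6, -3, -6
d²: 36, 1, 9, 0, 25, 36, 9, 36; Σd² = 152
ρ = 1 − 6·152/(8·63) = 1 − 912/504 = -0.810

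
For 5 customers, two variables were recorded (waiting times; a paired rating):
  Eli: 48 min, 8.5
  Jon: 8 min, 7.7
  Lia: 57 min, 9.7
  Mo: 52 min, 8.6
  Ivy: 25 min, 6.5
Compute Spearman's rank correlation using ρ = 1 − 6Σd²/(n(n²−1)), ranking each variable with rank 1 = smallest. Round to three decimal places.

0.900

Ranks of variable 1: 3, 1, 5, 4, 2
Ranks of variable 2: 3, 2, 5, 4, 1
d = r₁ − r₂: 0, -1, 0, 0, 1
d²: 0, 1, 0, 0, 1; Σd² = 2
ρ = 1 − 6·2/(5·24) = 1 − 12/120 = 0.900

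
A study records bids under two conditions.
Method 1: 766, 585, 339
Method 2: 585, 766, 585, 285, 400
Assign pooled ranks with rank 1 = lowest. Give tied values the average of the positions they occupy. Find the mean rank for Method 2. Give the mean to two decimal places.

4.30

Sorted (ascending): 285, 339, 400, 585, 585, 585, 766, 766
The 3 values of 585 occupy positions 4–6 → average rank 5.
The 2 values of 766 occupy positions 7–8 → average rank (7+8)/2 = 7.5.
Method 2 values → pooled ranks: 585→5, 766→7.5, 585→5, 285→1, 400→3
Mean rank = (5 + 7.5 + 5 + 1 + 3) / 5 = 4.30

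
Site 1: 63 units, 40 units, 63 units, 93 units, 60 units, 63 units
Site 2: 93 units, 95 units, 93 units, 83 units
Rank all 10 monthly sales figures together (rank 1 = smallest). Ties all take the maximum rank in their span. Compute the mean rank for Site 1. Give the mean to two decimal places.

4.50

Sorted (ascending): 40, 60, 63, 63, 63, 83, 93, 93, 93, 95
The 3 values of 63 occupy positions 3–5 → each gets rank 5.
The 3 values of 93 occupy positions 7–9 → each gets rank 9.
Site 1 values → pooled ranks: 63→5, 40→1, 63→5, 93→9, 60→2, 63→5
Mean rank = (5 + 1 + 5 + 9 + 2 + 5) / 6 = 4.50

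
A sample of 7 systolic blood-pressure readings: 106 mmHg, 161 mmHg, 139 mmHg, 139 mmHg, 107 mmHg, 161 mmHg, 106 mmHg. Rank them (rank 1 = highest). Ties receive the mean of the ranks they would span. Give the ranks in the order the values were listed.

6.5, 1.5, 3.5, 3.5, 5, 1.5, 6.5

Sorted (descending): 161, 161, 139, 139, 107, 106, 106
The 2 values of 161 occupy positions 1–2 → average rank (1+2)/2 = 1.5.
The 2 values of 139 occupy positions 3–4 → average rank (3+4)/2 = 3.5.
The 2 values of 106 occupy positions 6–7 → average rank (6+7)/2 = 6.5.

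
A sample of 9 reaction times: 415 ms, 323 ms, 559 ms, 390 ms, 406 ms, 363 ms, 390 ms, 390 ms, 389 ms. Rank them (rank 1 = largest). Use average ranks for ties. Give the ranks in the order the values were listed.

2, 9, 1, 5, 3, 8, 5, 5, 7

Sorted (descending): 559, 415, 406, 390, 390, 390, 389, 363, 323
The 3 values of 390 occupy positions 4–6 → average rank 5.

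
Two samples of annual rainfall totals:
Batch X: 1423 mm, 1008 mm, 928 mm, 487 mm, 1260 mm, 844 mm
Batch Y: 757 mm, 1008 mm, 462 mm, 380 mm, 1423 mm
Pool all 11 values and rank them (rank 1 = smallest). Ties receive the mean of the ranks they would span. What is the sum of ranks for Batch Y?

25

Sorted (ascending): 380, 462, 487, 757, 844, 928, 1008, 1008, 1260, 1423, 1423
The 2 values of 1008 occupy positions 7–8 → average rank (7+8)/2 = 7.5.
The 2 values of 1423 occupy positions 10–11 → average rank (10+11)/2 = 10.5.
Batch Y values → pooled ranks: 757→4, 1008→7.5, 462→2, 380→1, 1423→10.5
Rank sum = 4 + 7.5 + 2 + 1 + 10.5 = 25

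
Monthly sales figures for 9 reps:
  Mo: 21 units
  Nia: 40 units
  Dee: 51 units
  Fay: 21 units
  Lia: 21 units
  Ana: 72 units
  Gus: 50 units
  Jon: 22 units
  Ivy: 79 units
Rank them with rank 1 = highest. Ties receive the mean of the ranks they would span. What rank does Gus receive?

Sorted (descending): 79, 72, 51, 50, 40, 22, 21, 21, 21
The 3 values of 21 occupy positions 7–9 → average rank 8.
Gus has value 50 units → rank 4.

4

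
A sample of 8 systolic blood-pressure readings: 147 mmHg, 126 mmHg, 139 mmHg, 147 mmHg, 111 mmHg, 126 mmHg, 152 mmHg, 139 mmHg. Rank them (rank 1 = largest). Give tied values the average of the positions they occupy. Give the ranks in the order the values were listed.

2.5, 6.5, 4.5, 2.5, 8, 6.5, 1, 4.5

Sorted (descending): 152, 147, 147, 139, 139, 126, 126, 111
The 2 values of 147 occupy positions 2–3 → average rank (2+3)/2 = 2.5.
The 2 values of 139 occupy positions 4–5 → average rank (4+5)/2 = 4.5.
The 2 values of 126 occupy positions 6–7 → average rank (6+7)/2 = 6.5.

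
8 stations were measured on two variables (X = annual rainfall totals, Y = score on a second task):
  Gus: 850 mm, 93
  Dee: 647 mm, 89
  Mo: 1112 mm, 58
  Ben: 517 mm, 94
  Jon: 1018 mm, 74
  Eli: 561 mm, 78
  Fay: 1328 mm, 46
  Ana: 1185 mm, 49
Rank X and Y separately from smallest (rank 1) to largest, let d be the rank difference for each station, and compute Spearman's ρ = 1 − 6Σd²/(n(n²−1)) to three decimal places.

Ranks of variable 1: 4, 3, 6, 1, 5, 2, 8, 7
Ranks of variable 2: 7, 6, 3, 8, 4, 5, 1, 2
d = r₁ − r₂: -3, -3, 3, -7, 1, -3, 7, 5
d²: 9, 9, 9, 49, 1, 9, 49, 25; Σd² = 160
ρ = 1 − 6·160/(8·63) = 1 − 960/504 = -0.905

-0.905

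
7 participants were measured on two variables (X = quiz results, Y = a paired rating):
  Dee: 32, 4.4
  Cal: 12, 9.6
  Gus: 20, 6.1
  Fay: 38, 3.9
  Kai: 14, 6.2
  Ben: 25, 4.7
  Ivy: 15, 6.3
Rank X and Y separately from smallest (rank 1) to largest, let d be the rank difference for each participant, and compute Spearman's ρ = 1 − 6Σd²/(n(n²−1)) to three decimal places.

Ranks of variable 1: 6, 1, 4, 7, 2, 5, 3
Ranks of variable 2: 2, 7, 4, 1, 5, 3, 6
d = r₁ − r₂: 4, -6, 0, 6, -3, 2, -3
d²: 16, 36, 0, 36, 9, 4, 9; Σd² = 110
ρ = 1 − 6·110/(7·48) = 1 − 660/336 = -0.964

-0.964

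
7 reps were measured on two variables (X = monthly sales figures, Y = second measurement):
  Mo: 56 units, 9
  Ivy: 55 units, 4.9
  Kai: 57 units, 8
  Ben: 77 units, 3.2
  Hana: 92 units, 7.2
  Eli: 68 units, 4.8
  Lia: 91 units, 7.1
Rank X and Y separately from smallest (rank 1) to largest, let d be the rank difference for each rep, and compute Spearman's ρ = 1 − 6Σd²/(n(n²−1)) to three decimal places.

-0.179

Ranks of variable 1: 2, 1, 3, 5, 7, 4, 6
Ranks of variable 2: 7, 3, 6, 1, 5, 2, 4
d = r₁ − r₂: -5, -2, -3, 4, 2, 2, 2
d²: 25, 4, 9, 16, 4, 4, 4; Σd² = 66
ρ = 1 − 6·66/(7·48) = 1 − 396/336 = -0.179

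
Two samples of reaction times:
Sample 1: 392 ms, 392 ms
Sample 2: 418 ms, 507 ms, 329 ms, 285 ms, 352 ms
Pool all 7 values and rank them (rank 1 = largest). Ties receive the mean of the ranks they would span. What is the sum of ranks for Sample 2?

Sorted (descending): 507, 418, 392, 392, 352, 329, 285
The 2 values of 392 occupy positions 3–4 → average rank (3+4)/2 = 3.5.
Sample 2 values → pooled ranks: 418→2, 507→1, 329→6, 285→7, 352→5
Rank sum = 2 + 1 + 6 + 7 + 5 = 21

21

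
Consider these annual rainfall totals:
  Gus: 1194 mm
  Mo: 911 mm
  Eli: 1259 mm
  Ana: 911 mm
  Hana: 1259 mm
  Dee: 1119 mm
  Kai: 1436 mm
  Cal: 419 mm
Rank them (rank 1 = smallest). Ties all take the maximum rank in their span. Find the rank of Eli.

7

Sorted (ascending): 419, 911, 911, 1119, 1194, 1259, 1259, 1436
The 2 values of 911 occupy positions 2–3 → each gets rank 3.
The 2 values of 1259 occupy positions 6–7 → each gets rank 7.
Eli has value 1259 mm → rank 7.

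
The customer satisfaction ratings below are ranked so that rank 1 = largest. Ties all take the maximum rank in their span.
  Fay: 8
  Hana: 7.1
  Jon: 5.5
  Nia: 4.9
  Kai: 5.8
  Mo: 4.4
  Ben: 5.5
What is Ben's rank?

Sorted (descending): 8, 7.1, 5.8, 5.5, 5.5, 4.9, 4.4
The 2 values of 5.5 occupy positions 4–5 → each gets rank 5.
Ben has value 5.5 → rank 5.

5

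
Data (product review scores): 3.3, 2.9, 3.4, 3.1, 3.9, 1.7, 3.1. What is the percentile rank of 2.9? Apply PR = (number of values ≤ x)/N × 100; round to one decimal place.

28.6

N = 7.
Strictly below 2.9: 1. Equal to 2.9: 1.
PR = 2/7 × 100 = 28.6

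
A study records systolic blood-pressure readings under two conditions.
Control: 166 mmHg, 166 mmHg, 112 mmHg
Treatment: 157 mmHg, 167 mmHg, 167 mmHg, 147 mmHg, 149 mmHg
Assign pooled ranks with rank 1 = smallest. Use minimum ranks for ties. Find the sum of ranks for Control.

Sorted (ascending): 112, 147, 149, 157, 166, 166, 167, 167
The 2 values of 166 occupy positions 5–6 → each gets rank 5.
The 2 values of 167 occupy positions 7–8 → each gets rank 7.
Control values → pooled ranks: 166→5, 166→5, 112→1
Rank sum = 5 + 5 + 1 = 11

11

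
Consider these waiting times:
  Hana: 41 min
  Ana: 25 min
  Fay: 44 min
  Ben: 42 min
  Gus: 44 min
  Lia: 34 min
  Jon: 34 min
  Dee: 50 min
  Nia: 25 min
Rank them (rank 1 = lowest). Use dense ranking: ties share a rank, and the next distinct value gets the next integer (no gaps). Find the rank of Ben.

Sorted (ascending): 25, 25, 34, 34, 41, 42, 44, 44, 50
The 2 values of 25 share dense rank 1.
The 2 values of 34 share dense rank 2.
The 2 values of 44 share dense rank 5.
Remaining distinct values take the next consecutive integers.
Ben has value 42 min → rank 4.

4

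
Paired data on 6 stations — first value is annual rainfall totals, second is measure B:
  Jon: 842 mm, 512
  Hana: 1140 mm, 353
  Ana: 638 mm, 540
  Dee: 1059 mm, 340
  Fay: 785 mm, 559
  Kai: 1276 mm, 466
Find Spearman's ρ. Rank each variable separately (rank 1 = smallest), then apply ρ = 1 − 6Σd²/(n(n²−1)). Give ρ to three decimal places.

-0.714

Ranks of variable 1: 3, 5, 1, 4, 2, 6
Ranks of variable 2: 4, 2, 5, 1, 6, 3
d = r₁ − r₂: -1, 3, -4, 3, -4, 3
d²: 1, 9, 16, 9, 16, 9; Σd² = 60
ρ = 1 − 6·60/(6·35) = 1 − 360/210 = -0.714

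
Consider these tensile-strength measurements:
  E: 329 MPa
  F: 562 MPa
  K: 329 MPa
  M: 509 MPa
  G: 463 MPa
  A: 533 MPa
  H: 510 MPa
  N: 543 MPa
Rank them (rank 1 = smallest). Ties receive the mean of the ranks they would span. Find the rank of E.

Sorted (ascending): 329, 329, 463, 509, 510, 533, 543, 562
The 2 values of 329 occupy positions 1–2 → average rank (1+2)/2 = 1.5.
E has value 329 MPa → rank 1.5.

1.5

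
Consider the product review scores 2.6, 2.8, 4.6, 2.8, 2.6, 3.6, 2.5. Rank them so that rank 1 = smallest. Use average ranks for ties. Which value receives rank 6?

3.6

Sorted (ascending): 2.5, 2.6, 2.6, 2.8, 2.8, 3.6, 4.6
The 2 values of 2.6 occupy positions 2–3 → average rank (2+3)/2 = 2.5.
The 2 values of 2.8 occupy positions 4–5 → average rank (4+5)/2 = 4.5.
Rank 6 → value 3.6.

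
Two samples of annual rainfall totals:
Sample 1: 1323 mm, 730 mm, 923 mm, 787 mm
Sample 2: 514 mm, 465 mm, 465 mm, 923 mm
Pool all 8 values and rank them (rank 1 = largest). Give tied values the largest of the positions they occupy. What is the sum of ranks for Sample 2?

Sorted (descending): 1323, 923, 923, 787, 730, 514, 465, 465
The 2 values of 923 occupy positions 2–3 → each gets rank 3.
The 2 values of 465 occupy positions 7–8 → each gets rank 8.
Sample 2 values → pooled ranks: 514→6, 465→8, 465→8, 923→3
Rank sum = 6 + 8 + 8 + 3 = 25

25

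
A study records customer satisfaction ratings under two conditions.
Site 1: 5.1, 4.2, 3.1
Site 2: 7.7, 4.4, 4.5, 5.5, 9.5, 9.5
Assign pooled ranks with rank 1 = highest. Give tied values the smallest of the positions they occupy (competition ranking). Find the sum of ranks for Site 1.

Sorted (descending): 9.5, 9.5, 7.7, 5.5, 5.1, 4.5, 4.4, 4.2, 3.1
The 2 values of 9.5 occupy positions 1–2 → each gets rank 1.
Site 1 values → pooled ranks: 5.1→5, 4.2→8, 3.1→9
Rank sum = 5 + 8 + 9 = 22

22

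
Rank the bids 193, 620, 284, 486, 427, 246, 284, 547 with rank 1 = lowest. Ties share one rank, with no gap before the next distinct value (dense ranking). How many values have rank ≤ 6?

Sorted (ascending): 193, 246, 284, 284, 427, 486, 547, 620
The 2 values of 284 share dense rank 3.
Remaining distinct values take the next consecutive integers.
Ranks ≤ 6: {1, 2, 3, 3, 4, 5, 6} → 7 values.

7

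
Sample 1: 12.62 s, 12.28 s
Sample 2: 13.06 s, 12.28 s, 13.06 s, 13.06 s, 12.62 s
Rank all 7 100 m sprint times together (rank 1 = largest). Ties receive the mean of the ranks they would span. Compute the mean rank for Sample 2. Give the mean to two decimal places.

3.40

Sorted (descending): 13.06, 13.06, 13.06, 12.62, 12.62, 12.28, 12.28
The 3 values of 13.06 occupy positions 1–3 → average rank 2.
The 2 values of 12.62 occupy positions 4–5 → average rank (4+5)/2 = 4.5.
The 2 values of 12.28 occupy positions 6–7 → average rank (6+7)/2 = 6.5.
Sample 2 values → pooled ranks: 13.06→2, 12.28→6.5, 13.06→2, 13.06→2, 12.62→4.5
Mean rank = (2 + 6.5 + 2 + 2 + 4.5) / 5 = 3.40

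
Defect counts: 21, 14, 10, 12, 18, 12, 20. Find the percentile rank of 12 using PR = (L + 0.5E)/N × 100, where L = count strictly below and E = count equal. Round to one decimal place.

N = 7.
Strictly below 12: 1. Equal to 12: 2.
PR = (1 + 0.5·2)/7 × 100 = 28.6

28.6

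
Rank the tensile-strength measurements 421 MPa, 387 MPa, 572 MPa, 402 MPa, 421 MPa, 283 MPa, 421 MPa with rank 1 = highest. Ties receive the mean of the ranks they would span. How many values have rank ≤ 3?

Sorted (descending): 572, 421, 421, 421, 402, 387, 283
The 3 values of 421 occupy positions 2–4 → average rank 3.
Ranks ≤ 3: {1, 3, 3, 3} → 4 values.

4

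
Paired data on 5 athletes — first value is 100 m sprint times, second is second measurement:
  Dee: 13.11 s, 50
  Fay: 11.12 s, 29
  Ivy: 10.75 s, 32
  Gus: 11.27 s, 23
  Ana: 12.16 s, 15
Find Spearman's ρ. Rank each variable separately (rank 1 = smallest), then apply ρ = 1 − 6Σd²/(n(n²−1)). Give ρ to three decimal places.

0.000

Ranks of variable 1: 5, 2, 1, 3, 4
Ranks of variable 2: 5, 3, 4, 2, 1
d = r₁ − r₂: 0, -1, -3, 1, 3
d²: 0, 1, 9, 1, 9; Σd² = 20
ρ = 1 − 6·20/(5·24) = 1 − 120/120 = 0.000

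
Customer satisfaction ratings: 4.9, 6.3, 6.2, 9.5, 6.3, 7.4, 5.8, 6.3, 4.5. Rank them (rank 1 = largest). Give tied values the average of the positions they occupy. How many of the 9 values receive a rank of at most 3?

Sorted (descending): 9.5, 7.4, 6.3, 6.3, 6.3, 6.2, 5.8, 4.9, 4.5
The 3 values of 6.3 occupy positions 3–5 → average rank 4.
Ranks ≤ 3: {1, 2} → 2 values.

2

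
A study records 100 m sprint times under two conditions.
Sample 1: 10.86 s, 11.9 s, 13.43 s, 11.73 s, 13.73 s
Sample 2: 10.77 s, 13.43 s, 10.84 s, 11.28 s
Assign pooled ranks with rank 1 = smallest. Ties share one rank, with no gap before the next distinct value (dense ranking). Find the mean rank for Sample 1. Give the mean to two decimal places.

5.80

Sorted (ascending): 10.77, 10.84, 10.86, 11.28, 11.73, 11.9, 13.43, 13.43, 13.73
The 2 values of 13.43 share dense rank 7.
Remaining distinct values take the next consecutive integers.
Sample 1 values → pooled ranks: 10.86→3, 11.9→6, 13.43→7, 11.73→5, 13.73→8
Mean rank = (3 + 6 + 7 + 5 + 8) / 5 = 5.80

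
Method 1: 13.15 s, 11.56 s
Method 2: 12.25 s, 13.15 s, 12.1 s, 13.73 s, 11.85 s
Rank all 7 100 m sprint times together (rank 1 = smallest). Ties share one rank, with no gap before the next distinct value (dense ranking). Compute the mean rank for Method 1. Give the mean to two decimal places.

Sorted (ascending): 11.56, 11.85, 12.1, 12.25, 13.15, 13.15, 13.73
The 2 values of 13.15 share dense rank 5.
Remaining distinct values take the next consecutive integers.
Method 1 values → pooled ranks: 13.15→5, 11.56→1
Mean rank = (5 + 1) / 2 = 3.00

3.00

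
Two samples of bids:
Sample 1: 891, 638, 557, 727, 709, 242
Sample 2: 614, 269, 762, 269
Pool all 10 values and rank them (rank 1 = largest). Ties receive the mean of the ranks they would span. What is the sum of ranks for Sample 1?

30

Sorted (descending): 891, 762, 727, 709, 638, 614, 557, 269, 269, 242
The 2 values of 269 occupy positions 8–9 → average rank (8+9)/2 = 8.5.
Sample 1 values → pooled ranks: 891→1, 638→5, 557→7, 727→3, 709→4, 242→10
Rank sum = 1 + 5 + 7 + 3 + 4 + 10 = 30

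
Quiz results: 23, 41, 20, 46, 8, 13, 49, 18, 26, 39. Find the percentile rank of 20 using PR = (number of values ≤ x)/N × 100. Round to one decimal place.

N = 10.
Strictly below 20: 3. Equal to 20: 1.
PR = 4/10 × 100 = 40.0

40.0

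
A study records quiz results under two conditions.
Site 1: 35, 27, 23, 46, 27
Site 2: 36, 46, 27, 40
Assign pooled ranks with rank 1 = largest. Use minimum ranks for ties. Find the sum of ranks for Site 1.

Sorted (descending): 46, 46, 40, 36, 35, 27, 27, 27, 23
The 2 values of 46 occupy positions 1–2 → each gets rank 1.
The 3 values of 27 occupy positions 6–8 → each gets rank 6.
Site 1 values → pooled ranks: 35→5, 27→6, 23→9, 46→1, 27→6
Rank sum = 5 + 6 + 9 + 1 + 6 = 27

27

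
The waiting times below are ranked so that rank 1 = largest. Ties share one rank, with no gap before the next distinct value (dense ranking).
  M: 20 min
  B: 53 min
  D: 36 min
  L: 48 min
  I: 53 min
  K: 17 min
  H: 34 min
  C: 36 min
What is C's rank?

Sorted (descending): 53, 53, 48, 36, 36, 34, 20, 17
The 2 values of 53 share dense rank 1.
The 2 values of 36 share dense rank 3.
Remaining distinct values take the next consecutive integers.
C has value 36 min → rank 3.

3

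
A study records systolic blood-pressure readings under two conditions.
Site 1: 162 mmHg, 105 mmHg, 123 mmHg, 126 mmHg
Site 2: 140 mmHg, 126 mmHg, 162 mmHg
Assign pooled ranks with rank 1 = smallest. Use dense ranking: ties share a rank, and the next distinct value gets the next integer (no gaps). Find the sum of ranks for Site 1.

11

Sorted (ascending): 105, 123, 126, 126, 140, 162, 162
The 2 values of 126 share dense rank 3.
The 2 values of 162 share dense rank 5.
Remaining distinct values take the next consecutive integers.
Site 1 values → pooled ranks: 162→5, 105→1, 123→2, 126→3
Rank sum = 5 + 1 + 2 + 3 = 11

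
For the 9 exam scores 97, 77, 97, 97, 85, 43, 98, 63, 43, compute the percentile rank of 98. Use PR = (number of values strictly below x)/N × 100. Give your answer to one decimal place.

88.9

N = 9.
Strictly below 98: 8. Equal to 98: 1.
PR = 8/9 × 100 = 88.9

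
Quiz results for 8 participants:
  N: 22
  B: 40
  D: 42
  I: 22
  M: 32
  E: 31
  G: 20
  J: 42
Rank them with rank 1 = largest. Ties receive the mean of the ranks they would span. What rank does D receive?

1.5

Sorted (descending): 42, 42, 40, 32, 31, 22, 22, 20
The 2 values of 42 occupy positions 1–2 → average rank (1+2)/2 = 1.5.
The 2 values of 22 occupy positions 6–7 → average rank (6+7)/2 = 6.5.
D has value 42 → rank 1.5.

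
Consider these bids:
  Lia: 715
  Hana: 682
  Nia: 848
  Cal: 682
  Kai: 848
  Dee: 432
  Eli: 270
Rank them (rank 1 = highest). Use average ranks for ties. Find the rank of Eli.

Sorted (descending): 848, 848, 715, 682, 682, 432, 270
The 2 values of 848 occupy positions 1–2 → average rank (1+2)/2 = 1.5.
The 2 values of 682 occupy positions 4–5 → average rank (4+5)/2 = 4.5.
Eli has value 270 → rank 7.

7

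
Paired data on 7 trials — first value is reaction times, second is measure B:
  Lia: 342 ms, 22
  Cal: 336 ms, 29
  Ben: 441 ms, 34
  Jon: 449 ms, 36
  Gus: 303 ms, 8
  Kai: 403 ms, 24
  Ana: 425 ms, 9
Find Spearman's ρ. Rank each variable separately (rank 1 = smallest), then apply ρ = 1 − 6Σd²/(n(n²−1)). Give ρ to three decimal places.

0.679

Ranks of variable 1: 3, 2, 6, 7, 1, 4, 5
Ranks of variable 2: 3, 5, 6, 7, 1, 4, 2
d = r₁ − r₂: 0, -3, 0, 0, 0, 0, 3
d²: 0, 9, 0, 0, 0, 0, 9; Σd² = 18
ρ = 1 − 6·18/(7·48) = 1 − 108/336 = 0.679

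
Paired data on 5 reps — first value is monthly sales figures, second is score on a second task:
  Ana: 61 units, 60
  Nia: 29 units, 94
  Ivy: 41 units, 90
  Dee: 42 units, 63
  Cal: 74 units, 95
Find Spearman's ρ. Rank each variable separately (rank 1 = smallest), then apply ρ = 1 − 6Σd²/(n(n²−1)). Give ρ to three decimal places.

0.000

Ranks of variable 1: 4, 1, 2, 3, 5
Ranks of variable 2: 1, 4, 3, 2, 5
d = r₁ − r₂: 3, -3, -1, 1, 0
d²: 9, 9, 1, 1, 0; Σd² = 20
ρ = 1 − 6·20/(5·24) = 1 − 120/120 = 0.000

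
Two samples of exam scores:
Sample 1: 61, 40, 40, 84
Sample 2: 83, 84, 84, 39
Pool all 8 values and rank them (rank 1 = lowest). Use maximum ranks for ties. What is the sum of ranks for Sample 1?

18

Sorted (ascending): 39, 40, 40, 61, 83, 84, 84, 84
The 2 values of 40 occupy positions 2–3 → each gets rank 3.
The 3 values of 84 occupy positions 6–8 → each gets rank 8.
Sample 1 values → pooled ranks: 61→4, 40→3, 40→3, 84→8
Rank sum = 4 + 3 + 3 + 8 = 18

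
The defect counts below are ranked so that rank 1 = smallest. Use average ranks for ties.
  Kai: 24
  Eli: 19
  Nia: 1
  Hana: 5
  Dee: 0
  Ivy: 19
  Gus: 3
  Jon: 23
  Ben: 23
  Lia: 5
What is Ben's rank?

8.5

Sorted (ascending): 0, 1, 3, 5, 5, 19, 19, 23, 23, 24
The 2 values of 5 occupy positions 4–5 → average rank (4+5)/2 = 4.5.
The 2 values of 19 occupy positions 6–7 → average rank (6+7)/2 = 6.5.
The 2 values of 23 occupy positions 8–9 → average rank (8+9)/2 = 8.5.
Ben has value 23 → rank 8.5.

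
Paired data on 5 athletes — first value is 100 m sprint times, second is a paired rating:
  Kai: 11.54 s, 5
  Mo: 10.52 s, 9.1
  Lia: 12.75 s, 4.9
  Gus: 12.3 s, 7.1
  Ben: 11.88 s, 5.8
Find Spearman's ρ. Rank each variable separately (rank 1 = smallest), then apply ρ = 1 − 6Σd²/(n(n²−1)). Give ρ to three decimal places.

-0.600

Ranks of variable 1: 2, 1, 5, 4, 3
Ranks of variable 2: 2, 5, 1, 4, 3
d = r₁ − r₂: 0, -4, 4, 0, 0
d²: 0, 16, 16, 0, 0; Σd² = 32
ρ = 1 − 6·32/(5·24) = 1 − 192/120 = -0.600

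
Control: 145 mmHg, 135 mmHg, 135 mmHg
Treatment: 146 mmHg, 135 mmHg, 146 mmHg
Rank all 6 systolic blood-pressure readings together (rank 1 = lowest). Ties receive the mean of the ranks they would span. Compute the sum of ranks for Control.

8

Sorted (ascending): 135, 135, 135, 145, 146, 146
The 3 values of 135 occupy positions 1–3 → average rank 2.
The 2 values of 146 occupy positions 5–6 → average rank (5+6)/2 = 5.5.
Control values → pooled ranks: 145→4, 135→2, 135→2
Rank sum = 4 + 2 + 2 = 8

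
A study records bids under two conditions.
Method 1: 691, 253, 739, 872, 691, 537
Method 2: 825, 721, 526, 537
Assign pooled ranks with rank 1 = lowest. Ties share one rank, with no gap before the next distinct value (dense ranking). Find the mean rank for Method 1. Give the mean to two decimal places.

4.33

Sorted (ascending): 253, 526, 537, 537, 691, 691, 721, 739, 825, 872
The 2 values of 537 share dense rank 3.
The 2 values of 691 share dense rank 4.
Remaining distinct values take the next consecutive integers.
Method 1 values → pooled ranks: 691→4, 253→1, 739→6, 872→8, 691→4, 537→3
Mean rank = (4 + 1 + 6 + 8 + 4 + 3) / 6 = 4.33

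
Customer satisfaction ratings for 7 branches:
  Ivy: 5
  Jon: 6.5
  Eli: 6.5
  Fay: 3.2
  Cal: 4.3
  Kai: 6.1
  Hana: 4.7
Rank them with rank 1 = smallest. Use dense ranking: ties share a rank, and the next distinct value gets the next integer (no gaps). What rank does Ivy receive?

Sorted (ascending): 3.2, 4.3, 4.7, 5, 6.1, 6.5, 6.5
The 2 values of 6.5 share dense rank 6.
Remaining distinct values take the next consecutive integers.
Ivy has value 5 → rank 4.

4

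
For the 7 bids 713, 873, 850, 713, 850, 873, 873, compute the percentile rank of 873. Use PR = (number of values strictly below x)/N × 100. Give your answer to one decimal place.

N = 7.
Strictly below 873: 4. Equal to 873: 3.
PR = 4/7 × 100 = 57.1

57.1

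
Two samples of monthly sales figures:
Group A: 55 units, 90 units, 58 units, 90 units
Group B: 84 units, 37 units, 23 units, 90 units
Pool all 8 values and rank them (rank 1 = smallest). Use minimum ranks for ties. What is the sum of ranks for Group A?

Sorted (ascending): 23, 37, 55, 58, 84, 90, 90, 90
The 3 values of 90 occupy positions 6–8 → each gets rank 6.
Group A values → pooled ranks: 55→3, 90→6, 58→4, 90→6
Rank sum = 3 + 6 + 4 + 6 = 19

19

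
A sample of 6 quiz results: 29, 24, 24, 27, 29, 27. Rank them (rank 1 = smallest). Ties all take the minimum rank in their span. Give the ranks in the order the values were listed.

Sorted (ascending): 24, 24, 27, 27, 29, 29
The 2 values of 24 occupy positions 1–2 → each gets rank 1.
The 2 values of 27 occupy positions 3–4 → each gets rank 3.
The 2 values of 29 occupy positions 5–6 → each gets rank 5.

5, 1, 1, 3, 5, 3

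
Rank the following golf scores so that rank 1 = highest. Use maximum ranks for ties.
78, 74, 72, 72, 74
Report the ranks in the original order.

1, 3, 5, 5, 3

Sorted (descending): 78, 74, 74, 72, 72
The 2 values of 74 occupy positions 2–3 → each gets rank 3.
The 2 values of 72 occupy positions 4–5 → each gets rank 5.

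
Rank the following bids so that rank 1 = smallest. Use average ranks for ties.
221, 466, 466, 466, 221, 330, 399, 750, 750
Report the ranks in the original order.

1.5, 6, 6, 6, 1.5, 3, 4, 8.5, 8.5

Sorted (ascending): 221, 221, 330, 399, 466, 466, 466, 750, 750
The 2 values of 221 occupy positions 1–2 → average rank (1+2)/2 = 1.5.
The 3 values of 466 occupy positions 5–7 → average rank 6.
The 2 values of 750 occupy positions 8–9 → average rank (8+9)/2 = 8.5.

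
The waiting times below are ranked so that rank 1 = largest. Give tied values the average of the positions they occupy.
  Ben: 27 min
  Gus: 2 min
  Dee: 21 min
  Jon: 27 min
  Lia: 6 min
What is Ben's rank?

Sorted (descending): 27, 27, 21, 6, 2
The 2 values of 27 occupy positions 1–2 → average rank (1+2)/2 = 1.5.
Ben has value 27 min → rank 1.5.

1.5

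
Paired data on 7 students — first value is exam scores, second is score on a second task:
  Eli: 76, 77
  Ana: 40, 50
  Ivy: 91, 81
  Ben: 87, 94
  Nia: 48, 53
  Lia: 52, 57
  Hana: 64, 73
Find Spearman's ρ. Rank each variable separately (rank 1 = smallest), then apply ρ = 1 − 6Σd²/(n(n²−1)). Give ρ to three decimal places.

0.964

Ranks of variable 1: 5, 1, 7, 6, 2, 3, 4
Ranks of variable 2: 5, 1, 6, 7, 2, 3, 4
d = r₁ − r₂: 0, 0, 1, -1, 0, 0, 0
d²: 0, 0, 1, 1, 0, 0, 0; Σd² = 2
ρ = 1 − 6·2/(7·48) = 1 − 12/336 = 0.964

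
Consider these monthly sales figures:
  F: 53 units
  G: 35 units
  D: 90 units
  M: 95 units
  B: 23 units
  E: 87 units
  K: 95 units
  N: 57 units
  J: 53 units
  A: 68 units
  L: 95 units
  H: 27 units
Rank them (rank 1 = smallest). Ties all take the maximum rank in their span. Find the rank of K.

Sorted (ascending): 23, 27, 35, 53, 53, 57, 68, 87, 90, 95, 95, 95
The 2 values of 53 occupy positions 4–5 → each gets rank 5.
The 3 values of 95 occupy positions 10–12 → each gets rank 12.
K has value 95 units → rank 12.

12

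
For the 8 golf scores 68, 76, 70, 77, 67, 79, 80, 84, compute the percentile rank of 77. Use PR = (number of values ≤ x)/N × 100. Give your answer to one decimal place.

62.5

N = 8.
Strictly below 77: 4. Equal to 77: 1.
PR = 5/8 × 100 = 62.5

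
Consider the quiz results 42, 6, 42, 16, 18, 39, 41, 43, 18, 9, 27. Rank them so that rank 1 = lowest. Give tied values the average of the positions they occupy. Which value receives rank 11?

Sorted (ascending): 6, 9, 16, 18, 18, 27, 39, 41, 42, 42, 43
The 2 values of 18 occupy positions 4–5 → average rank (4+5)/2 = 4.5.
The 2 values of 42 occupy positions 9–10 → average rank (9+10)/2 = 9.5.
Rank 11 → value 43.

43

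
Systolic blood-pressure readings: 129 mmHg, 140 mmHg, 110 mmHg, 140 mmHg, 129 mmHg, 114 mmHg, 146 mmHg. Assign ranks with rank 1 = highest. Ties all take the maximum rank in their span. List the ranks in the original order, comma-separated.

Sorted (descending): 146, 140, 140, 129, 129, 114, 110
The 2 values of 140 occupy positions 2–3 → each gets rank 3.
The 2 values of 129 occupy positions 4–5 → each gets rank 5.

5, 3, 7, 3, 5, 6, 1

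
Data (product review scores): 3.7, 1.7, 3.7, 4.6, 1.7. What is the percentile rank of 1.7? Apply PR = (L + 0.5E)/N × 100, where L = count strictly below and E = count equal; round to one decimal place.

20.0

N = 5.
Strictly below 1.7: 0. Equal to 1.7: 2.
PR = (0 + 0.5·2)/5 × 100 = 20.0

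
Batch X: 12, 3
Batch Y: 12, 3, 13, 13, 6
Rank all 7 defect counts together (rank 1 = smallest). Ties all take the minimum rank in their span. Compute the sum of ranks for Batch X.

Sorted (ascending): 3, 3, 6, 12, 12, 13, 13
The 2 values of 3 occupy positions 1–2 → each gets rank 1.
The 2 values of 12 occupy positions 4–5 → each gets rank 4.
The 2 values of 13 occupy positions 6–7 → each gets rank 6.
Batch X values → pooled ranks: 12→4, 3→1
Rank sum = 4 + 1 = 5

5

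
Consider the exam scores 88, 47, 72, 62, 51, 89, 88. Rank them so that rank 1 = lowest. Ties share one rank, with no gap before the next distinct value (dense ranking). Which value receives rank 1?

47

Sorted (ascending): 47, 51, 62, 72, 88, 88, 89
The 2 values of 88 share dense rank 5.
Remaining distinct values take the next consecutive integers.
Rank 1 → value 47.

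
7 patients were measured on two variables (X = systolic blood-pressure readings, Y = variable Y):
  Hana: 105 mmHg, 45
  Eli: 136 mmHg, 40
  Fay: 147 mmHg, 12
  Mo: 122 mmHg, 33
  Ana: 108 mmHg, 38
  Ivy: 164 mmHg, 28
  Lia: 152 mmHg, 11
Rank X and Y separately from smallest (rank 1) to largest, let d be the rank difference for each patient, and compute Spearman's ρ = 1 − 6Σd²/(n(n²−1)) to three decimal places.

-0.786

Ranks of variable 1: 1, 4, 5, 3, 2, 7, 6
Ranks of variable 2: 7, 6, 2, 4, 5, 3, 1
d = r₁ − r₂: -6, -2, 3, -1, -3, 4, 5
d²: 36, 4, 9, 1, 9, 16, 25; Σd² = 100
ρ = 1 − 6·100/(7·48) = 1 − 600/336 = -0.786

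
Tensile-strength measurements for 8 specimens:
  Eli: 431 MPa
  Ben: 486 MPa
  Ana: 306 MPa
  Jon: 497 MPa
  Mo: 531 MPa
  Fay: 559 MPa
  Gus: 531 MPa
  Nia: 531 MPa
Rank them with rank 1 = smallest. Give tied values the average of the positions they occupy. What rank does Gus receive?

6

Sorted (ascending): 306, 431, 486, 497, 531, 531, 531, 559
The 3 values of 531 occupy positions 5–7 → average rank 6.
Gus has value 531 MPa → rank 6.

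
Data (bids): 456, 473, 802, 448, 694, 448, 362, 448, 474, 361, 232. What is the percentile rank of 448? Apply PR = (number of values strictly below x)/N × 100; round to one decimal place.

27.3

N = 11.
Strictly below 448: 3. Equal to 448: 3.
PR = 3/11 × 100 = 27.3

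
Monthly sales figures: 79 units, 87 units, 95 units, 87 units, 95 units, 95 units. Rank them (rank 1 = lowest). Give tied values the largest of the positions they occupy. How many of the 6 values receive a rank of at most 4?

3

Sorted (ascending): 79, 87, 87, 95, 95, 95
The 2 values of 87 occupy positions 2–3 → each gets rank 3.
The 3 values of 95 occupy positions 4–6 → each gets rank 6.
Ranks ≤ 4: {1, 3, 3} → 3 values.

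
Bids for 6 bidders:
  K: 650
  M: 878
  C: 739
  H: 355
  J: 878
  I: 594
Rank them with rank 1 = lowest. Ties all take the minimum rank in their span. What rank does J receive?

Sorted (ascending): 355, 594, 650, 739, 878, 878
The 2 values of 878 occupy positions 5–6 → each gets rank 5.
J has value 878 → rank 5.

5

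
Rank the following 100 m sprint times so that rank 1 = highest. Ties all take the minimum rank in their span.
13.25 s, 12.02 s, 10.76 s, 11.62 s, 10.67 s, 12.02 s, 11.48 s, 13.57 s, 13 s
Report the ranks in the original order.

Sorted (descending): 13.57, 13.25, 13, 12.02, 12.02, 11.62, 11.48, 10.76, 10.67
The 2 values of 12.02 occupy positions 4–5 → each gets rank 4.

2, 4, 8, 6, 9, 4, 7, 1, 3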